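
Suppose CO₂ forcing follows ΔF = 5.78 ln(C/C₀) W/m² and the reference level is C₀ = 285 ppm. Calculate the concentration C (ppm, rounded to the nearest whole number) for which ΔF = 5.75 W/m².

Set 5.78 ln(C/285) = 5.75, so ln(C/285) = 5.75/5.78 = 0.99481.
Then C/285 = e^0.99481 = 2.70421, giving C = 285 × 2.70421 = 770.70 ppm.

C ≈ 771 ppm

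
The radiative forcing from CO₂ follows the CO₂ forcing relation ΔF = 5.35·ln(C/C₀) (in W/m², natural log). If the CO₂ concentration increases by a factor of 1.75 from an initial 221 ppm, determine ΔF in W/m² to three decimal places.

Because the forcing depends only on the ratio C/C₀, the initial concentration does not enter.
ΔF = 5.35 × ln(1.75) = 5.35 × 0.55962 = 2.9940 W/m².

ΔF = 2.994 W/m²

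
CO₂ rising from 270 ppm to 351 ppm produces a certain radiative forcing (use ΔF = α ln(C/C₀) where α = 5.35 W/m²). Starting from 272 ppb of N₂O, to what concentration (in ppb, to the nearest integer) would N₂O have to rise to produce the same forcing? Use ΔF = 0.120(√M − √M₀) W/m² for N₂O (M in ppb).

CO₂ forcing: 5.35 × ln(351/270) = 5.35 × 0.262364 = 1.40365 W/m².
Set 0.120(√M − √272) = 1.40365: √M = 1.40365/0.120 + √272 = 11.6971 + 16.4924 = 28.1895.
M = (28.1895)² = 794.65 ppb.

M ≈ 795 ppb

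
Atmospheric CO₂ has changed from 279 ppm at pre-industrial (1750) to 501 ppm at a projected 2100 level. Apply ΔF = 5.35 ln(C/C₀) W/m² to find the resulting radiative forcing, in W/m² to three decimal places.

CO₂: 5.35 × ln(501/279) = 5.35 × ln(1.79570) = 5.35 × 0.58539 = 3.1318 W/m².

ΔF = 3.132 W/m²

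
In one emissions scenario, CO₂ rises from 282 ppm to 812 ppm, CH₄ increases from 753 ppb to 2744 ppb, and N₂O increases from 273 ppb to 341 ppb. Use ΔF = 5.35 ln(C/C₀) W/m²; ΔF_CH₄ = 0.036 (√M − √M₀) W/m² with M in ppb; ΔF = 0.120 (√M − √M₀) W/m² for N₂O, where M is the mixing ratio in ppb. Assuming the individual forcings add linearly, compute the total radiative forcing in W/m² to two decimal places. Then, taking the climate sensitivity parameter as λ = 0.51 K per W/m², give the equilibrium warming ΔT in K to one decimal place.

ΔF = 6.79 W/m²; ΔT = 3.5 K

CO₂: 5.35 × ln(812/282) = 5.35 × ln(2.87943) = 5.35 × 1.05759 = 5.6581 W/m².
CH₄: 0.036 × (√2744 − √753) = 0.036 × (52.3832 − 27.4408) = 0.036 × 24.9424 = 0.8979 W/m².
N₂O: 0.120 × (√341 − √273) = 0.120 × (18.4662 − 16.5227) = 0.120 × 1.9435 = 0.2332 W/m².
Total ΔF = 5.6581 + 0.8979 + 0.2332 = 6.7892 W/m².
ΔT = λ ΔF = 0.51 × 6.79 = 3.4629 K.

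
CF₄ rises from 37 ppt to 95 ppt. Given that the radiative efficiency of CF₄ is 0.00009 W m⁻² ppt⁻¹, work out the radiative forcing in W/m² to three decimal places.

ΔF = 0.005 W/m²

CF₄: ΔF = 0.00009 × (95 − 37) = 0.00009 × 58 = 0.0052 W/m².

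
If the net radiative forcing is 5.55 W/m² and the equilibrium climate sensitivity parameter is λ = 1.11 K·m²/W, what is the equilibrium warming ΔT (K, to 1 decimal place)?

ΔT = λ ΔF = 1.11 × 5.55 = 6.1605 K.

ΔT = 6.2 K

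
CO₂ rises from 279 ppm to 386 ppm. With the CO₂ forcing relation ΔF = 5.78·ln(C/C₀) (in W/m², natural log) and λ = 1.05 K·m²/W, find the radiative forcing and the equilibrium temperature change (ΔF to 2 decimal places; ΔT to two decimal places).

ΔF = 1.88 W/m²; ΔT = 1.97 K

CO₂: 5.78 × ln(386/279) = 5.78 × ln(1.38351) = 5.78 × 0.32462 = 1.8763 W/m².
ΔT = λ ΔF = 1.05 × 1.88 = 1.9740 K.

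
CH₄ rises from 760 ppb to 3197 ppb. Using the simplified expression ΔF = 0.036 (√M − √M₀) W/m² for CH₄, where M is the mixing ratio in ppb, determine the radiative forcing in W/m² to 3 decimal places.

CH₄: 0.036 × (√3197 − √760) = 0.036 × (56.5420 − 27.5681) = 0.036 × 28.9739 = 1.0431 W/m².

ΔF = 1.043 W/m²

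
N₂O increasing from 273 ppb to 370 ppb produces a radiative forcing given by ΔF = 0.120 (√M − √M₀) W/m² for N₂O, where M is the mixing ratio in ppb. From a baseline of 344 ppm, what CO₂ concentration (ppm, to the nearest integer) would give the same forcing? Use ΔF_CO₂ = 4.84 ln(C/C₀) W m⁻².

N₂O forcing: 0.120 × (√370 − √273) = 0.120 × (19.2354 − 16.5227) = 0.120 × 2.7127 = 0.32552 W/m².
Set 4.84 ln(C/344) = 0.32552: ln(C/344) = 0.32552/4.84 = 0.06726, so C = 344 × e^0.06726 = 344 × 1.06957 = 367.93 ppm.

C ≈ 368 ppm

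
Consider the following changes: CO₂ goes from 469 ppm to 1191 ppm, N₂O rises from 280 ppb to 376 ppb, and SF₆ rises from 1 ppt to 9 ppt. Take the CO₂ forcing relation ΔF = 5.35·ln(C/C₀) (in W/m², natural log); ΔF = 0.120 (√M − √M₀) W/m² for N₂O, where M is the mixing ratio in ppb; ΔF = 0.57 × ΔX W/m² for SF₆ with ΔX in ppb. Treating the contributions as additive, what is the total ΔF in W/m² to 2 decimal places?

CO₂: 5.35 × ln(1191/469) = 5.35 × ln(2.53945) = 5.35 × 0.93195 = 4.9859 W/m².
N₂O: 0.120 × (√376 − √280) = 0.120 × (19.3907 − 16.7332) = 0.120 × 2.6575 = 0.3189 W/m².
SF₆: Δ = 9 − 1 = 8 ppt = 0.008 ppb; ΔF = 0.57 × 0.008 = 0.0046 W/m².
Total ΔF = 4.9859 + 0.3189 + 0.0046 = 5.3094 W/m².

ΔF = 5.31 W/m²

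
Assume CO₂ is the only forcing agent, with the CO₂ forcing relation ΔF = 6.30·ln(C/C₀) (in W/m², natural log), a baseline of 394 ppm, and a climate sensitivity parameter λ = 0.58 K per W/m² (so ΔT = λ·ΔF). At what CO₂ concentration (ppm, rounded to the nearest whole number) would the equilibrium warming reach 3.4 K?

C ≈ 999 ppm

Required forcing: ΔF = ΔT/λ = 3.4/0.58 = 5.8621 W/m².
Then ln(C/394) = ΔF/6.30 = 5.8621/6.30 = 0.93049.
So C = 394 × e^0.93049 = 394 × 2.53575 = 999.09 ppm.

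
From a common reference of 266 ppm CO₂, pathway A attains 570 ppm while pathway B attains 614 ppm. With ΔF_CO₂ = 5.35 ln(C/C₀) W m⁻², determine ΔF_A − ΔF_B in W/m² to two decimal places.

ΔF_A = 5.35 ln(570/266) = 5.35 × 0.76214 = 4.0774 W/m².
ΔF_B = 5.35 ln(614/266) = 5.35 × 0.83650 = 4.4753 W/m².
Difference: 4.0774 − 4.4753 = -0.3979 W/m².

ΔF_A − ΔF_B = -0.40 W/m²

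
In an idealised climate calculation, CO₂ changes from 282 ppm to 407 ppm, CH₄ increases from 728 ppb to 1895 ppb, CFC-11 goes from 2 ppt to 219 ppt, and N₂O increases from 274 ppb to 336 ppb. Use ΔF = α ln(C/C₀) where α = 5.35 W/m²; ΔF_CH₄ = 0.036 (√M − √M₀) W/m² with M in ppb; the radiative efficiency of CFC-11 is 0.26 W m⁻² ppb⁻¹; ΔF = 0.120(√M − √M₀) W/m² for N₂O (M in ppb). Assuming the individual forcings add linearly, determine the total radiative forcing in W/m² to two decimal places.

ΔF = 2.83 W/m²

CO₂: 5.35 × ln(407/282) = 5.35 × ln(1.44326) = 5.35 × 0.36690 = 1.9629 W/m².
CH₄: 0.036 × (√1895 − √728) = 0.036 × (43.5316 − 26.9815) = 0.036 × 16.5501 = 0.5958 W/m².
CFC-11: Δ = 219 − 2 = 217 ppt = 0.217 ppb; ΔF = 0.26 × 0.217 = 0.0564 W/m².
N₂O: 0.120 × (√336 − √274) = 0.120 × (18.3303 − 16.5529) = 0.120 × 1.7774 = 0.2133 W/m².
Total ΔF = 1.9629 + 0.5958 + 0.0564 + 0.2133 = 2.8284 W/m².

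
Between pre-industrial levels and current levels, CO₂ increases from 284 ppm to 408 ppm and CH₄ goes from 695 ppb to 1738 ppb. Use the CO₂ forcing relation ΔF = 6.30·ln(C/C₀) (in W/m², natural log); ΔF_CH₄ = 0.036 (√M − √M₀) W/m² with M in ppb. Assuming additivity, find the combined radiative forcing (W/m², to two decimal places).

ΔF = 2.83 W/m²

CO₂: 6.30 × ln(408/284) = 6.30 × ln(1.43662) = 6.30 × 0.36229 = 2.2824 W/m².
CH₄: 0.036 × (√1738 − √695) = 0.036 × (41.6893 − 26.3629) = 0.036 × 15.3264 = 0.5518 W/m².
Total ΔF = 2.2824 + 0.5518 = 2.8342 W/m².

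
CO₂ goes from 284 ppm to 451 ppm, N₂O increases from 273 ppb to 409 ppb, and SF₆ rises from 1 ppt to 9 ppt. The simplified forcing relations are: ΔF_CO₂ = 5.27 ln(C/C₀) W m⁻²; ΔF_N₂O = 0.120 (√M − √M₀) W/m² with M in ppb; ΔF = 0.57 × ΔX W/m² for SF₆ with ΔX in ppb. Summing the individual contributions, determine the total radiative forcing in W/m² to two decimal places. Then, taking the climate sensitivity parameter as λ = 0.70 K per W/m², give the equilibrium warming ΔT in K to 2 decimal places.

ΔF = 2.89 W/m²; ΔT = 2.02 K

CO₂: 5.27 × ln(451/284) = 5.27 × ln(1.58803) = 5.27 × 0.46249 = 2.4373 W/m².
N₂O: 0.120 × (√409 − √273) = 0.120 × (20.2237 − 16.5227) = 0.120 × 3.7010 = 0.4441 W/m².
SF₆: Δ = 9 − 1 = 8 ppt = 0.008 ppb; ΔF = 0.57 × 0.008 = 0.0046 W/m².
Total ΔF = 2.4373 + 0.4441 + 0.0046 = 2.8860 W/m².
ΔT = λ ΔF = 0.70 × 2.89 = 2.0230 K.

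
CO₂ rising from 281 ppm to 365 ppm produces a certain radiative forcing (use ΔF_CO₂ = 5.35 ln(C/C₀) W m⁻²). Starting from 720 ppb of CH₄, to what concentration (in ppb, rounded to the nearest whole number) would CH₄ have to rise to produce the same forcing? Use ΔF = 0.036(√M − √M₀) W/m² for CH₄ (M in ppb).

CO₂ forcing: 5.35 × ln(365/281) = 5.35 × 0.261543 = 1.39926 W/m².
Set 0.036(√M − √720) = 1.39926: √M = 1.39926/0.036 + √720 = 38.8683 + 26.8328 = 65.7011.
M = (65.7011)² = 4316.63 ppb.

M ≈ 4317 ppb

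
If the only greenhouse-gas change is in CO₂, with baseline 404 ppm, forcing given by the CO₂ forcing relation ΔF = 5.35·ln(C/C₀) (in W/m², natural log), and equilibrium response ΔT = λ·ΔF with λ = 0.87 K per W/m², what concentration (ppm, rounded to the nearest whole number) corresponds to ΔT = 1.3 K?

Required forcing: ΔF = ΔT/λ = 1.3/0.87 = 1.4943 W/m².
Then ln(C/404) = ΔF/5.35 = 1.4943/5.35 = 0.27931.
So C = 404 × e^0.27931 = 404 × 1.32222 = 534.18 ppm.

C ≈ 534 ppm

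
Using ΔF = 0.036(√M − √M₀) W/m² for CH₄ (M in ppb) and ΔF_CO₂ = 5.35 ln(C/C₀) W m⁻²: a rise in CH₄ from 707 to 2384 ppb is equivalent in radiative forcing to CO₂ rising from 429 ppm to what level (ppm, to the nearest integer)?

CH₄ forcing: 0.036 × (√2384 − √707) = 0.036 × (48.8262 − 26.5895) = 0.036 × 22.2367 = 0.80052 W/m².
Set 5.35 ln(C/429) = 0.80052: ln(C/429) = 0.80052/5.35 = 0.14963, so C = 429 × e^0.14963 = 429 × 1.16140 = 498.24 ppm.

C ≈ 498 ppm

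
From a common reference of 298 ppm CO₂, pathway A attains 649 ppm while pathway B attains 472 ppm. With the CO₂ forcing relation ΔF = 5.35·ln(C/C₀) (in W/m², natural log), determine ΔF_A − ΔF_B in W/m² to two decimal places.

ΔF_A − ΔF_B = 1.70 W/m²

ΔF_A = 5.35 ln(649/298) = 5.35 × 0.77834 = 4.1641 W/m².
ΔF_B = 5.35 ln(472/298) = 5.35 × 0.45989 = 2.4604 W/m².
Difference: 4.1641 − 2.4604 = 1.7037 W/m².
(Equivalently, ΔF_A − ΔF_B = 5.35 ln(649/472) = 5.35 × 0.31845 = 1.7037 W/m².)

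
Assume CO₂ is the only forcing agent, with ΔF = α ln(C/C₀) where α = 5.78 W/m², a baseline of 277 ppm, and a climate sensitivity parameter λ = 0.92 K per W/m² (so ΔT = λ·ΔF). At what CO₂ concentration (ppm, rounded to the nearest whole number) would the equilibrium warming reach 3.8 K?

Required forcing: ΔF = ΔT/λ = 3.8/0.92 = 4.1304 W/m².
Then ln(C/277) = ΔF/5.78 = 4.1304/5.78 = 0.71460.
So C = 277 × e^0.71460 = 277 × 2.04337 = 566.01 ppm.

C ≈ 566 ppm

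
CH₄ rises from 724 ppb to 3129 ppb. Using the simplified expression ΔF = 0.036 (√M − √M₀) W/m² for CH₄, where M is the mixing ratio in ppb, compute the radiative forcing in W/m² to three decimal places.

CH₄: 0.036 × (√3129 − √724) = 0.036 × (55.9375 − 26.9072) = 0.036 × 29.0303 = 1.0451 W/m².

ΔF = 1.045 W/m²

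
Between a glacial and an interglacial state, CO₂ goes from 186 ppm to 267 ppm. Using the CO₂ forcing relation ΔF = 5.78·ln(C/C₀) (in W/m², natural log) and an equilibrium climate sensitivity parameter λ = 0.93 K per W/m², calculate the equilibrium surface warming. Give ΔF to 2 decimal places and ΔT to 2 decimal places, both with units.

CO₂: 5.78 × ln(267/186) = 5.78 × ln(1.43548) = 5.78 × 0.36150 = 2.0895 W/m².
ΔT = λ ΔF = 0.93 × 2.09 = 1.9437 K.

ΔF = 2.09 W/m²; ΔT = 1.94 K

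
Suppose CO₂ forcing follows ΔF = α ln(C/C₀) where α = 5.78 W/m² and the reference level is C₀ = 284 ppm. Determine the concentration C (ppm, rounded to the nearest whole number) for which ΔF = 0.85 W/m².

C ≈ 329 ppm

Set 5.78 ln(C/284) = 0.85, so ln(C/284) = 0.85/5.78 = 0.14706.
Then C/284 = e^0.14706 = 1.15842, giving C = 284 × 1.15842 = 328.99 ppm.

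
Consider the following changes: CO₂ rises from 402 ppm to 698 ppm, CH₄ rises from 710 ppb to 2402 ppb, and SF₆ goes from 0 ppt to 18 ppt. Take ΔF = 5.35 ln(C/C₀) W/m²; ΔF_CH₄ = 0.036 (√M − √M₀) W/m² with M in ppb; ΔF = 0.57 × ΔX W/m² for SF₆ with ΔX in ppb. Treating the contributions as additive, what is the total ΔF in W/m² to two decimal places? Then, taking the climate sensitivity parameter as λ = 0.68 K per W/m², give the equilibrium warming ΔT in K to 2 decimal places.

CO₂: 5.35 × ln(698/402) = 5.35 × ln(1.73632) = 5.35 × 0.55177 = 2.9520 W/m².
CH₄: 0.036 × (√2402 − √710) = 0.036 × (49.0102 − 26.6458) = 0.036 × 22.3644 = 0.8051 W/m².
SF₆: Δ = 18 − 0 = 18 ppt = 0.018 ppb; ΔF = 0.57 × 0.018 = 0.0103 W/m².
Total ΔF = 2.9520 + 0.8051 + 0.0103 = 3.7674 W/m².
ΔT = λ ΔF = 0.68 × 3.77 = 2.5636 K.

ΔF = 3.77 W/m²; ΔT = 2.56 K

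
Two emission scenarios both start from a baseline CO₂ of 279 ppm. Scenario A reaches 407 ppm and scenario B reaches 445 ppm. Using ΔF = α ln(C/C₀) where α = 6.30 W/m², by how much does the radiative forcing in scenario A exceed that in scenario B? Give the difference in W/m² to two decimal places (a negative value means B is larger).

ΔF_A = 6.30 ln(407/279) = 6.30 × 0.37760 = 2.3789 W/m².
ΔF_B = 6.30 ln(445/279) = 6.30 × 0.46686 = 2.9412 W/m².
Difference: 2.3789 − 2.9412 = -0.5623 W/m².

ΔF_A − ΔF_B = -0.56 W/m²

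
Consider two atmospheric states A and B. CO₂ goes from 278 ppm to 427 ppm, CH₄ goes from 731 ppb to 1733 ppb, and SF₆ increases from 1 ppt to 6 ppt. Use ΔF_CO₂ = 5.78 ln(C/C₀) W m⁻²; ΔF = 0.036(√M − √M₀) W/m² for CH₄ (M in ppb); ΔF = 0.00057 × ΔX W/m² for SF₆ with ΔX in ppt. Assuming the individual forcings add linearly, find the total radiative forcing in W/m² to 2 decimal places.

ΔF = 3.01 W/m²

CO₂: 5.78 × ln(427/278) = 5.78 × ln(1.53597) = 5.78 × 0.42916 = 2.4805 W/m².
CH₄: 0.036 × (√1733 − √731) = 0.036 × (41.6293 − 27.0370) = 0.036 × 14.5923 = 0.5253 W/m².
SF₆: ΔF = 0.00057 × (6 − 1) = 0.00057 × 5 = 0.0029 W/m².
Total ΔF = 2.4805 + 0.5253 + 0.0029 = 3.0087 W/m².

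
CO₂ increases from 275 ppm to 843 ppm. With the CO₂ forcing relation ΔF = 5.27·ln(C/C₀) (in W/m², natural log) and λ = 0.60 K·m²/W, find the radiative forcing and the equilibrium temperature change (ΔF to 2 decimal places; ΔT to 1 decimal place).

ΔF = 5.90 W/m²; ΔT = 3.5 K

CO₂: 5.27 × ln(843/275) = 5.27 × ln(3.06545) = 5.27 × 1.12019 = 5.9034 W/m².
ΔT = λ ΔF = 0.60 × 5.90 = 3.5400 K.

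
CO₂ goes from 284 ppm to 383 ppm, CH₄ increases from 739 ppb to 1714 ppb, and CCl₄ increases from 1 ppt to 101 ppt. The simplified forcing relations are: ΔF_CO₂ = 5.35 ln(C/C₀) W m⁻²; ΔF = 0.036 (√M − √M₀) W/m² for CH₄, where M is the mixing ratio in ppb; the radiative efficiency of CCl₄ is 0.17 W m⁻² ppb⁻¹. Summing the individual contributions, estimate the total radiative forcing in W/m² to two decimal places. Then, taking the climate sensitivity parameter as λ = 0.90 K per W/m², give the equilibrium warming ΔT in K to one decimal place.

ΔF = 2.13 W/m²; ΔT = 1.9 K

CO₂: 5.35 × ln(383/284) = 5.35 × ln(1.34859) = 5.35 × 0.29906 = 1.6000 W/m².
CH₄: 0.036 × (√1714 − √739) = 0.036 × (41.4005 − 27.1846) = 0.036 × 14.2159 = 0.5118 W/m².
CCl₄: Δ = 101 − 1 = 100 ppt = 0.100 ppb; ΔF = 0.17 × 0.100 = 0.0170 W/m².
Total ΔF = 1.6000 + 0.5118 + 0.0170 = 2.1288 W/m².
ΔT = λ ΔF = 0.90 × 2.13 = 1.9170 K.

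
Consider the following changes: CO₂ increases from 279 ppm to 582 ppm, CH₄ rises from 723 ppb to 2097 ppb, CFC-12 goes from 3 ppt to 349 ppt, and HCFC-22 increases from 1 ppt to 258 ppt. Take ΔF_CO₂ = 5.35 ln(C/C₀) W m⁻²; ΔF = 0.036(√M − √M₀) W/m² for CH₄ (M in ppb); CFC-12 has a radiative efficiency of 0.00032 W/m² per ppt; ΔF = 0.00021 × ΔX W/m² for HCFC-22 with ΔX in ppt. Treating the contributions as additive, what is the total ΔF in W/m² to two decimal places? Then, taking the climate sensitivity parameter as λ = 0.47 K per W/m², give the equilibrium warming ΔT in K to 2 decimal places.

ΔF = 4.78 W/m²; ΔT = 2.25 K

CO₂: 5.35 × ln(582/279) = 5.35 × ln(2.08602) = 5.35 × 0.73526 = 3.9336 W/m².
CH₄: 0.036 × (√2097 − √723) = 0.036 × (45.7930 − 26.8887) = 0.036 × 18.9043 = 0.6806 W/m².
CFC-12: ΔF = 0.00032 × (349 − 3) = 0.00032 × 346 = 0.1107 W/m².
HCFC-22: ΔF = 0.00021 × (258 − 1) = 0.00021 × 257 = 0.0540 W/m².
Total ΔF = 3.9336 + 0.6806 + 0.1107 + 0.0540 = 4.7789 W/m².
ΔT = λ ΔF = 0.47 × 4.78 = 2.2466 K.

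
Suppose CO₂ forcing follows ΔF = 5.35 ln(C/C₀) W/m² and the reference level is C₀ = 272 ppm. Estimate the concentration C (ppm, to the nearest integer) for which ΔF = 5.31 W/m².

Set 5.35 ln(C/272) = 5.31, so ln(C/272) = 5.31/5.35 = 0.99252.
Then C/272 = e^0.99252 = 2.69802, giving C = 272 × 2.69802 = 733.86 ppm.

C ≈ 734 ppm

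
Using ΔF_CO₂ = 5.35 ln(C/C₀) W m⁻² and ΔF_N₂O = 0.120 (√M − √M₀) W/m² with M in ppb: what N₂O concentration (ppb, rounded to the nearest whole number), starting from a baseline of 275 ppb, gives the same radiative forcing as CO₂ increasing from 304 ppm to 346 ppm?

CO₂ forcing: 5.35 × ln(346/304) = 5.35 × 0.129411 = 0.69235 W/m².
Set 0.120(√M − √275) = 0.69235: √M = 0.69235/0.120 + √275 = 5.7696 + 16.5831 = 22.3527.
M = (22.3527)² = 499.64 ppb.

M ≈ 500 ppb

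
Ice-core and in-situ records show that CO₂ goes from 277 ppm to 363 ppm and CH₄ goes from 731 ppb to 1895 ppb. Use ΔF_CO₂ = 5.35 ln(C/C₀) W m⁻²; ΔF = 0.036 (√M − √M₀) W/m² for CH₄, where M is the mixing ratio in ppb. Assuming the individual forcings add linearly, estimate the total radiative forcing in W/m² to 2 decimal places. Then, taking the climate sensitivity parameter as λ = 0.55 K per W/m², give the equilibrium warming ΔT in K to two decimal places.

ΔF = 2.04 W/m²; ΔT = 1.12 K

CO₂: 5.35 × ln(363/277) = 5.35 × ln(1.31047) = 5.35 × 0.27039 = 1.4466 W/m².
CH₄: 0.036 × (√1895 − √731) = 0.036 × (43.5316 − 27.0370) = 0.036 × 16.4946 = 0.5938 W/m².
Total ΔF = 1.4466 + 0.5938 = 2.0404 W/m².
ΔT = λ ΔF = 0.55 × 2.04 = 1.1220 K.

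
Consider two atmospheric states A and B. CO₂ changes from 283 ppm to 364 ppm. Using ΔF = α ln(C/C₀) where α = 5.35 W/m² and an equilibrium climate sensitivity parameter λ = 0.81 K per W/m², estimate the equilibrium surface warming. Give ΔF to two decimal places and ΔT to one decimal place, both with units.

CO₂: 5.35 × ln(364/283) = 5.35 × ln(1.28622) = 5.35 × 0.25171 = 1.3466 W/m².
ΔT = λ ΔF = 0.81 × 1.35 = 1.0935 K.

ΔF = 1.35 W/m²; ΔT = 1.1 K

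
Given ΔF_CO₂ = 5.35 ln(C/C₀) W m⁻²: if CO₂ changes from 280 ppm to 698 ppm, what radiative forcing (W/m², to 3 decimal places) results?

ΔF = 4.887 W/m²

CO₂ absorption bands are partially saturated, so forcing scales with the logarithm of the concentration ratio.
CO₂: 5.35 × ln(698/280) = 5.35 × ln(2.49286) = 5.35 × 0.91343 = 4.8869 W/m².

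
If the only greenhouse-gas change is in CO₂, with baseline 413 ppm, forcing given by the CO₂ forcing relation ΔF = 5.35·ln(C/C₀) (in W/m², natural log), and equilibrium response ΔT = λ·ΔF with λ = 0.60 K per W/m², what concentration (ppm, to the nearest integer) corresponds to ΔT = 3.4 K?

Required forcing: ΔF = ΔT/λ = 3.4/0.60 = 5.6667 W/m².
Then ln(C/413) = ΔF/5.35 = 5.6667/5.35 = 1.05920.
So C = 413 × e^1.05920 = 413 × 2.88406 = 1191.12 ppm.

C ≈ 1191 ppm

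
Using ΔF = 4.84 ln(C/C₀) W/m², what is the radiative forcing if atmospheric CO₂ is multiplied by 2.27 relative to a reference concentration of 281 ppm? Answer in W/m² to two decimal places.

Because the forcing depends only on the ratio C/C₀, the initial concentration does not enter.
ΔF = 4.84 × ln(2.27) = 4.84 × 0.81978 = 3.9677 W/m².

ΔF = 3.97 W/m²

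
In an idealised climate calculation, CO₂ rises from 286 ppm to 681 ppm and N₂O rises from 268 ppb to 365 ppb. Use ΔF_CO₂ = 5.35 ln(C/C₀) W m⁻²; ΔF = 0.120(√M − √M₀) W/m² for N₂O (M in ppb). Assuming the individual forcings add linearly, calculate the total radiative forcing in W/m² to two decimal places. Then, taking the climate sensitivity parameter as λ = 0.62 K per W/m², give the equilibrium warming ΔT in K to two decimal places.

CO₂: 5.35 × ln(681/286) = 5.35 × ln(2.38112) = 5.35 × 0.86757 = 4.6415 W/m².
N₂O: 0.120 × (√365 − √268) = 0.120 × (19.1050 − 16.3707) = 0.120 × 2.7343 = 0.3281 W/m².
Total ΔF = 4.6415 + 0.3281 = 4.9696 W/m².
ΔT = λ ΔF = 0.62 × 4.97 = 3.0814 K.

ΔF = 4.97 W/m²; ΔT = 3.08 K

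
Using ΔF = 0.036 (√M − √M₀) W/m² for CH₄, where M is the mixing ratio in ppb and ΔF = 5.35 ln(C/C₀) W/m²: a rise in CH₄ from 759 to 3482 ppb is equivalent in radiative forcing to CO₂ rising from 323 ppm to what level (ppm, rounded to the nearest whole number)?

C ≈ 399 ppm

CH₄ forcing: 0.036 × (√3482 − √759) = 0.036 × (59.0085 − 27.5500) = 0.036 × 31.4585 = 1.13251 W/m².
Set 5.35 ln(C/323) = 1.13251: ln(C/323) = 1.13251/5.35 = 0.21168, so C = 323 × e^0.21168 = 323 × 1.23575 = 399.15 ppm.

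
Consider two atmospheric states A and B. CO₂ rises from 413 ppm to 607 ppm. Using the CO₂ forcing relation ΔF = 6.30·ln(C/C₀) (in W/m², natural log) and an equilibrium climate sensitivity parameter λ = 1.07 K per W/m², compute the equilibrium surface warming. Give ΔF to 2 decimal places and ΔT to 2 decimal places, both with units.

ΔF = 2.43 W/m²; ΔT = 2.60 K

CO₂: 6.30 × ln(607/413) = 6.30 × ln(1.46973) = 6.30 × 0.38508 = 2.4260 W/m².
ΔT = λ ΔF = 1.07 × 2.43 = 2.6001 K.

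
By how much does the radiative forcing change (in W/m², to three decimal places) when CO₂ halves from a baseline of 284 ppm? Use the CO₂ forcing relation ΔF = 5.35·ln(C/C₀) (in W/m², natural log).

ΔF = -3.708 W/m²

ΔF = 5.35 × ln(0.5) = 5.35 × -0.69315 = -3.7084 W/m².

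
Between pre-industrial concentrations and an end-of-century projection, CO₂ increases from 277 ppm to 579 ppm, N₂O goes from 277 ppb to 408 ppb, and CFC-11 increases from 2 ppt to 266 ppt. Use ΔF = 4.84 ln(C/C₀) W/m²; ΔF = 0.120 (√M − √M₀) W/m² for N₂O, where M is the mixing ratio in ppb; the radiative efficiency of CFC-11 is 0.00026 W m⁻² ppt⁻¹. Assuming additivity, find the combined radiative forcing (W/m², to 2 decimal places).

CO₂: 4.84 × ln(579/277) = 4.84 × ln(2.09025) = 4.84 × 0.73728 = 3.5684 W/m².
N₂O: 0.120 × (√408 − √277) = 0.120 × (20.1990 − 16.6433) = 0.120 × 3.5557 = 0.4267 W/m².
CFC-11: ΔF = 0.00026 × (266 − 2) = 0.00026 × 264 = 0.0686 W/m².
Total ΔF = 3.5684 + 0.4267 + 0.0686 = 4.0637 W/m².

ΔF = 4.06 W/m²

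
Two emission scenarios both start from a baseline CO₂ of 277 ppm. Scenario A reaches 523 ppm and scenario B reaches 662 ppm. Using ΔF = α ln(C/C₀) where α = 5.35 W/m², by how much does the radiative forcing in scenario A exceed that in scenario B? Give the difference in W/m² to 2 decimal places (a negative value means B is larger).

ΔF_A = 5.35 ln(523/277) = 5.35 × 0.63556 = 3.4002 W/m².
ΔF_B = 5.35 ln(662/277) = 5.35 × 0.87125 = 4.6612 W/m².
Difference: 3.4002 − 4.6612 = -1.2610 W/m².

ΔF_A − ΔF_B = -1.26 W/m²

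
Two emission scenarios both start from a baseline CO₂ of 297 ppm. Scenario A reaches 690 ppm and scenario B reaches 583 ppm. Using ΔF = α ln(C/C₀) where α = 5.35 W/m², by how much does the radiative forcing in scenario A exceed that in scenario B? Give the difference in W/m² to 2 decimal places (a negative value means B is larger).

ΔF_A − ΔF_B = 0.90 W/m²

ΔF_A = 5.35 ln(690/297) = 5.35 × 0.84296 = 4.5098 W/m².
ΔF_B = 5.35 ln(583/297) = 5.35 × 0.67446 = 3.6084 W/m².
Difference: 4.5098 − 3.6084 = 0.9014 W/m².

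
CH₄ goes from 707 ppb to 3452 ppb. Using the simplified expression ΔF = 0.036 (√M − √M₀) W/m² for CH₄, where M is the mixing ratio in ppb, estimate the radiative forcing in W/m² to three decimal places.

CH₄: 0.036 × (√3452 − √707) = 0.036 × (58.7537 − 26.5895) = 0.036 × 32.1642 = 1.1579 W/m².

ΔF = 1.158 W/m²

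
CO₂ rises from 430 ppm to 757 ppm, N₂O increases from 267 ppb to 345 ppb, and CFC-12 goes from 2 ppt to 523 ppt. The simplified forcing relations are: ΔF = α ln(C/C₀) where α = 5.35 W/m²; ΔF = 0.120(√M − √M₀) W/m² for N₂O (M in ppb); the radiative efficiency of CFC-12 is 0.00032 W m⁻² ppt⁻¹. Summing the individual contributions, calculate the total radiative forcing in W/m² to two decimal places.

CO₂: 5.35 × ln(757/430) = 5.35 × ln(1.76047) = 5.35 × 0.56558 = 3.0259 W/m².
N₂O: 0.120 × (√345 − √267) = 0.120 × (18.5742 − 16.3401) = 0.120 × 2.2341 = 0.2681 W/m².
CFC-12: ΔF = 0.00032 × (523 − 2) = 0.00032 × 521 = 0.1667 W/m².
Total ΔF = 3.0259 + 0.2681 + 0.1667 = 3.4607 W/m².

ΔF = 3.46 W/m²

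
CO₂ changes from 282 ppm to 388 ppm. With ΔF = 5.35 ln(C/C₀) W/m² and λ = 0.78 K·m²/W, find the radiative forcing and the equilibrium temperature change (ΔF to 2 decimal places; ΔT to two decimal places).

ΔF = 1.71 W/m²; ΔT = 1.33 K

CO₂: 5.35 × ln(388/282) = 5.35 × ln(1.37589) = 5.35 × 0.31910 = 1.7072 W/m².
ΔT = λ ΔF = 0.78 × 1.71 = 1.3338 K.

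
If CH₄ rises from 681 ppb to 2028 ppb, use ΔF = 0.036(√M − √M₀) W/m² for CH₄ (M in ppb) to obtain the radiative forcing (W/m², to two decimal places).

CH₄: 0.036 × (√2028 − √681) = 0.036 × (45.0333 − 26.0960) = 0.036 × 18.9373 = 0.6817 W/m².

ΔF = 0.68 W/m²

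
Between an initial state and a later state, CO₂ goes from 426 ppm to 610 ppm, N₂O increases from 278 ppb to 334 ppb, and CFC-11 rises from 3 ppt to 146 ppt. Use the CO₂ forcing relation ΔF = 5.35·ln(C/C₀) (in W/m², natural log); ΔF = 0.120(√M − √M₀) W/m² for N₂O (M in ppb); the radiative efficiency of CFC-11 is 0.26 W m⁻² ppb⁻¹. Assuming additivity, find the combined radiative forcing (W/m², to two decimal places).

CO₂: 5.35 × ln(610/426) = 5.35 × ln(1.43192) = 5.35 × 0.35902 = 1.9208 W/m².
N₂O: 0.120 × (√334 − √278) = 0.120 × (18.2757 − 16.6733) = 0.120 × 1.6024 = 0.1923 W/m².
CFC-11: Δ = 146 − 3 = 143 ppt = 0.143 ppb; ΔF = 0.26 × 0.143 = 0.0372 W/m².
Total ΔF = 1.9208 + 0.1923 + 0.0372 = 2.1503 W/m².

ΔF = 2.15 W/m²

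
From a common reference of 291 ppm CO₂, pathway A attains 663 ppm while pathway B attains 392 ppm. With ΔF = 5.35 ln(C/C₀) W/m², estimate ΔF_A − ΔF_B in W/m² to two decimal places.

ΔF_A − ΔF_B = 2.81 W/m²

ΔF_A = 5.35 ln(663/291) = 5.35 × 0.82345 = 4.4055 W/m².
ΔF_B = 5.35 ln(392/291) = 5.35 × 0.29794 = 1.5940 W/m².
Difference: 4.4055 − 1.5940 = 2.8115 W/m².
(Equivalently, ΔF_A − ΔF_B = 5.35 ln(663/392) = 5.35 × 0.52551 = 2.8115 W/m².)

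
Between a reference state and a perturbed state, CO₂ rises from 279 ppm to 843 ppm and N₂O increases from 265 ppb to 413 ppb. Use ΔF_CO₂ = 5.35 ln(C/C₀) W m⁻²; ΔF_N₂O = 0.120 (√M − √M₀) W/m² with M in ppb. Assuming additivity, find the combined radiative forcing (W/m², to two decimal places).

ΔF = 6.40 W/m²

CO₂: 5.35 × ln(843/279) = 5.35 × ln(3.02151) = 5.35 × 1.10576 = 5.9158 W/m².
N₂O: 0.120 × (√413 − √265) = 0.120 × (20.3224 − 16.2788) = 0.120 × 4.0436 = 0.4852 W/m².
Total ΔF = 5.9158 + 0.4852 = 6.4010 W/m².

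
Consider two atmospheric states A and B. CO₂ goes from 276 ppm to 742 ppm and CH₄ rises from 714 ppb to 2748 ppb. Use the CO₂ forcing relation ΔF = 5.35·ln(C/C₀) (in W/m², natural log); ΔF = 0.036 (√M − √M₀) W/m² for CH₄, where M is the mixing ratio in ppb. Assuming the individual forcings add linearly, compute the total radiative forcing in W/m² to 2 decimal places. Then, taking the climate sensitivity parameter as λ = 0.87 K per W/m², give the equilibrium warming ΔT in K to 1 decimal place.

ΔF = 6.22 W/m²; ΔT = 5.4 K

CO₂: 5.35 × ln(742/276) = 5.35 × ln(2.68841) = 5.35 × 0.98895 = 5.2909 W/m².
CH₄: 0.036 × (√2748 − √714) = 0.036 × (52.4214 − 26.7208) = 0.036 × 25.7006 = 0.9252 W/m².
Total ΔF = 5.2909 + 0.9252 = 6.2161 W/m².
ΔT = λ ΔF = 0.87 × 6.22 = 5.4114 K.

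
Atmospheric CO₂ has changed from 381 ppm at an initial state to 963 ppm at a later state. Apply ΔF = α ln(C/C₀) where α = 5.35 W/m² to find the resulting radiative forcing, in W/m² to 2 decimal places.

CO₂: 5.35 × ln(963/381) = 5.35 × ln(2.52756) = 5.35 × 0.92725 = 4.9608 W/m².

ΔF = 4.96 W/m²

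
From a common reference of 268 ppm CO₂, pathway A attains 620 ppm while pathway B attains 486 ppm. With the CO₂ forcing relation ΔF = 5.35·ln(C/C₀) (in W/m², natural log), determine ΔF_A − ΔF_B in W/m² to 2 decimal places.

ΔF_A = 5.35 ln(620/268) = 5.35 × 0.83873 = 4.4872 W/m².
ΔF_B = 5.35 ln(486/268) = 5.35 × 0.59522 = 3.1844 W/m².
Difference: 4.4872 − 3.1844 = 1.3028 W/m².

ΔF_A − ΔF_B = 1.30 W/m²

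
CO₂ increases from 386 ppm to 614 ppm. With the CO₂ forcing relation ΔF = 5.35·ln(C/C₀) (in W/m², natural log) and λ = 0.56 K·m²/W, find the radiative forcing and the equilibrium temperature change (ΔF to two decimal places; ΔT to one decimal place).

CO₂: 5.35 × ln(614/386) = 5.35 × ln(1.59067) = 5.35 × 0.46416 = 2.4833 W/m².
ΔT = λ ΔF = 0.56 × 2.48 = 1.3888 K.

ΔF = 2.48 W/m²; ΔT = 1.4 K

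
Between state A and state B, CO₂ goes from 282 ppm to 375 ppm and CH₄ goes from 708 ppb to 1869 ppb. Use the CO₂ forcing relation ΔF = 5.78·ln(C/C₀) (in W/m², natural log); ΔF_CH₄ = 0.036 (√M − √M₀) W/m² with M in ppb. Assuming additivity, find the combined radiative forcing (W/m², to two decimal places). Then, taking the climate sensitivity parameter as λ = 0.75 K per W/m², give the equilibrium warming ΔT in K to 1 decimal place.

CO₂: 5.78 × ln(375/282) = 5.78 × ln(1.32979) = 5.78 × 0.28502 = 1.6474 W/m².
CH₄: 0.036 × (√1869 − √708) = 0.036 × (43.2319 − 26.6083) = 0.036 × 16.6236 = 0.5984 W/m².
Total ΔF = 1.6474 + 0.5984 = 2.2458 W/m².
ΔT = λ ΔF = 0.75 × 2.25 = 1.6875 K.

ΔF = 2.25 W/m²; ΔT = 1.7 K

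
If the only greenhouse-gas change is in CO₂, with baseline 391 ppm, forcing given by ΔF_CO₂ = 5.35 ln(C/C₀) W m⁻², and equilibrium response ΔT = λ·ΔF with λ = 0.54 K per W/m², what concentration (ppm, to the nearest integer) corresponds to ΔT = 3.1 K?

Required forcing: ΔF = ΔT/λ = 3.1/0.54 = 5.7407 W/m².
Then ln(C/391) = ΔF/5.35 = 5.7407/5.35 = 1.07303.
So C = 391 × e^1.07303 = 391 × 2.92423 = 1143.37 ppm.

C ≈ 1143 ppm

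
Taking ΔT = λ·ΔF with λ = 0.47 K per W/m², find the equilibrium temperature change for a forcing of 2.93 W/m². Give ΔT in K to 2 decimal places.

ΔT = 1.38 K

ΔT = λ ΔF = 0.47 × 2.93 = 1.3771 K.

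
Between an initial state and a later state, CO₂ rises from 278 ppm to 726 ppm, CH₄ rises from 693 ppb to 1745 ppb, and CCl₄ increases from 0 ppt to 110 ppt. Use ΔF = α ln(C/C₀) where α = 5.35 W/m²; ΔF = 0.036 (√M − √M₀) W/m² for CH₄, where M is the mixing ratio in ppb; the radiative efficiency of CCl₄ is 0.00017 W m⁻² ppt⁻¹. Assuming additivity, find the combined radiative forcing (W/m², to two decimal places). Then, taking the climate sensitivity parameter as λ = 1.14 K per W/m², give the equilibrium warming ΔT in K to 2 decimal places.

CO₂: 5.35 × ln(726/278) = 5.35 × ln(2.61151) = 5.35 × 0.95993 = 5.1356 W/m².
CH₄: 0.036 × (√1745 − √693) = 0.036 × (41.7732 − 26.3249) = 0.036 × 15.4483 = 0.5561 W/m².
CCl₄: ΔF = 0.00017 × (110 − 0) = 0.00017 × 110 = 0.0187 W/m².
Total ΔF = 5.1356 + 0.5561 + 0.0187 = 5.7104 W/m².
ΔT = λ ΔF = 1.14 × 5.71 = 6.5094 K.

ΔF = 5.71 W/m²; ΔT = 6.51 K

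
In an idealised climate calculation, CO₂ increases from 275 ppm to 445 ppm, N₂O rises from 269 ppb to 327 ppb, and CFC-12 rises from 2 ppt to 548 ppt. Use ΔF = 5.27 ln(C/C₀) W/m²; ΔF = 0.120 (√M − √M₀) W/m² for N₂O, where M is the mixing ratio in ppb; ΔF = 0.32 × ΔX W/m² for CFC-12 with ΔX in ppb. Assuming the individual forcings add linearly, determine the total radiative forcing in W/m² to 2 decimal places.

ΔF = 2.91 W/m²

CO₂: 5.27 × ln(445/275) = 5.27 × ln(1.61818) = 5.27 × 0.48130 = 2.5365 W/m².
N₂O: 0.120 × (√327 − √269) = 0.120 × (18.0831 − 16.4012) = 0.120 × 1.6819 = 0.2018 W/m².
CFC-12: Δ = 548 − 2 = 546 ppt = 0.546 ppb; ΔF = 0.32 × 0.546 = 0.1747 W/m².
Total ΔF = 2.5365 + 0.2018 + 0.1747 = 2.9130 W/m².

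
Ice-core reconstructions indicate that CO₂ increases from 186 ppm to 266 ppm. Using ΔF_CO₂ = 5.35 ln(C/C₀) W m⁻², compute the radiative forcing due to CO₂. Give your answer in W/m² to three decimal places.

ΔF = 1.914 W/m²

CO₂: 5.35 × ln(266/186) = 5.35 × ln(1.43011) = 5.35 × 0.35775 = 1.9140 W/m².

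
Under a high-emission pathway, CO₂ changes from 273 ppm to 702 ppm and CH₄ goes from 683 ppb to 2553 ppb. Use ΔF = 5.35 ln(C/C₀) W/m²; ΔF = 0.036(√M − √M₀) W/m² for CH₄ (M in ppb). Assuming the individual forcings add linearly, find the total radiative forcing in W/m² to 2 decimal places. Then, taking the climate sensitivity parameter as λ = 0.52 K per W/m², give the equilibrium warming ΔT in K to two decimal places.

ΔF = 5.93 W/m²; ΔT = 3.08 K

CO₂: 5.35 × ln(702/273) = 5.35 × ln(2.57143) = 5.35 × 0.94446 = 5.0529 W/m².
CH₄: 0.036 × (√2553 − √683) = 0.036 × (50.5272 − 26.1343) = 0.036 × 24.3929 = 0.8781 W/m².
Total ΔF = 5.0529 + 0.8781 = 5.9310 W/m².
ΔT = λ ΔF = 0.52 × 5.93 = 3.0836 K.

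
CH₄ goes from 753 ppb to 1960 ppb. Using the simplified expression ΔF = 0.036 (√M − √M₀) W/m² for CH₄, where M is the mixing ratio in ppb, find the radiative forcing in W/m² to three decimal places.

CH₄: 0.036 × (√1960 − √753) = 0.036 × (44.2719 − 27.4408) = 0.036 × 16.8311 = 0.6059 W/m².

ΔF = 0.606 W/m²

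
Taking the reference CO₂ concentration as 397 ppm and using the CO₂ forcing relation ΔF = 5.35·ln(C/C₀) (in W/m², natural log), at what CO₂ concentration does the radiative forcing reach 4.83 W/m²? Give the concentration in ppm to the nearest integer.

Set 5.35 ln(C/397) = 4.83, so ln(C/397) = 4.83/5.35 = 0.90280.
Then C/397 = e^0.90280 = 2.46650, giving C = 397 × 2.46650 = 979.20 ppm.

C ≈ 979 ppm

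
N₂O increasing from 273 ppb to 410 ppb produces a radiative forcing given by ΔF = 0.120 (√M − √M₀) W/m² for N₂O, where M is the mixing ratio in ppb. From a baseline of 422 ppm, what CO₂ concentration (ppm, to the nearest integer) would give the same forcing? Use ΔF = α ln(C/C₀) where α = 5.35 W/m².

N₂O forcing: 0.120 × (√410 − √273) = 0.120 × (20.2485 − 16.5227) = 0.120 × 3.7258 = 0.44710 W/m².
Set 5.35 ln(C/422) = 0.44710: ln(C/422) = 0.44710/5.35 = 0.08357, so C = 422 × e^0.08357 = 422 × 1.08716 = 458.78 ppm.

C ≈ 459 ppm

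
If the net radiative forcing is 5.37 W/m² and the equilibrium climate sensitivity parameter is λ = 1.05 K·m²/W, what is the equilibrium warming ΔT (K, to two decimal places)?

ΔT = 5.64 K

ΔT = λ ΔF = 1.05 × 5.37 = 5.6385 K.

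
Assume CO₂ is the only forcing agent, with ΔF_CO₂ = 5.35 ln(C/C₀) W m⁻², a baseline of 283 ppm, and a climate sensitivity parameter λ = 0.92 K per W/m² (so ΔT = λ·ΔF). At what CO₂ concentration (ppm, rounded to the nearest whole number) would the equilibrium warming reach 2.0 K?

C ≈ 425 ppm

Required forcing: ΔF = ΔT/λ = 2.0/0.92 = 2.1739 W/m².
Then ln(C/283) = ΔF/5.35 = 2.1739/5.35 = 0.40634.
So C = 283 × e^0.40634 = 283 × 1.50131 = 424.87 ppm.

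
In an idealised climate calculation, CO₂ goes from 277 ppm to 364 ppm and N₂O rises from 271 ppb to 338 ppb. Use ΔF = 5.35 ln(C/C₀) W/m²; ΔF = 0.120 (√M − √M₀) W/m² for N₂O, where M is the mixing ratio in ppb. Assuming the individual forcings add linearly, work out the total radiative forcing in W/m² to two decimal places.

CO₂: 5.35 × ln(364/277) = 5.35 × ln(1.31408) = 5.35 × 0.27314 = 1.4613 W/m².
N₂O: 0.120 × (√338 − √271) = 0.120 × (18.3848 − 16.4621) = 0.120 × 1.9227 = 0.2307 W/m².
Total ΔF = 1.4613 + 0.2307 = 1.6920 W/m².

ΔF = 1.69 W/m²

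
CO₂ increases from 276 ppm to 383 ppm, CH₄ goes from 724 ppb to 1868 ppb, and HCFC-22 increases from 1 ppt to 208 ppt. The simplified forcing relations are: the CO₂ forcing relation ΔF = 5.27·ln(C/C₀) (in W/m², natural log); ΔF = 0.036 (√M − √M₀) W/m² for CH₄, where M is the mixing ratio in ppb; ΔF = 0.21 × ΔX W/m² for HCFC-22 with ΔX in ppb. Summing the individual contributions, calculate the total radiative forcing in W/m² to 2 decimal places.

CO₂: 5.27 × ln(383/276) = 5.27 × ln(1.38768) = 5.27 × 0.32763 = 1.7266 W/m².
CH₄: 0.036 × (√1868 − √724) = 0.036 × (43.2204 − 26.9072) = 0.036 × 16.3132 = 0.5873 W/m².
HCFC-22: Δ = 208 − 1 = 207 ppt = 0.207 ppb; ΔF = 0.21 × 0.207 = 0.0435 W/m².
Total ΔF = 1.7266 + 0.5873 + 0.0435 = 2.3574 W/m².

ΔF = 2.36 W/m²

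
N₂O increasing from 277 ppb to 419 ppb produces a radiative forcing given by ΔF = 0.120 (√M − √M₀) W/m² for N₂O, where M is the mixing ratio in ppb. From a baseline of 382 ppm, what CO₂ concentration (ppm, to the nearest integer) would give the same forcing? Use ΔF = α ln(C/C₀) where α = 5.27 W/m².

N₂O forcing: 0.120 × (√419 − √277) = 0.120 × (20.4695 − 16.6433) = 0.120 × 3.8262 = 0.45914 W/m².
Set 5.27 ln(C/382) = 0.45914: ln(C/382) = 0.45914/5.27 = 0.08712, so C = 382 × e^0.08712 = 382 × 1.09103 = 416.77 ppm.

C ≈ 417 ppm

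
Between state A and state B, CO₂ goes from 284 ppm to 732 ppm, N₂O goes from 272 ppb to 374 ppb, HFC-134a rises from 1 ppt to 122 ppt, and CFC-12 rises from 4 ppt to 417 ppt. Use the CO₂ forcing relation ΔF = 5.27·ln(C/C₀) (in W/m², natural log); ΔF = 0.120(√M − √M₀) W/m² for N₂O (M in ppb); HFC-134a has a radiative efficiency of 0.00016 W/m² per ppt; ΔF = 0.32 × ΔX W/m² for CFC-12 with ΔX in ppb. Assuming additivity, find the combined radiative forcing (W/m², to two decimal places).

CO₂: 5.27 × ln(732/284) = 5.27 × ln(2.57746) = 5.27 × 0.94680 = 4.9896 W/m².
N₂O: 0.120 × (√374 − √272) = 0.120 × (19.3391 − 16.4924) = 0.120 × 2.8467 = 0.3416 W/m².
HFC-134a: ΔF = 0.00016 × (122 − 1) = 0.00016 × 121 = 0.0194 W/m².
CFC-12: Δ = 417 − 4 = 413 ppt = 0.413 ppb; ΔF = 0.32 × 0.413 = 0.1322 W/m².
Total ΔF = 4.9896 + 0.3416 + 0.0194 + 0.1322 = 5.4828 W/m².

ΔF = 5.48 W/m²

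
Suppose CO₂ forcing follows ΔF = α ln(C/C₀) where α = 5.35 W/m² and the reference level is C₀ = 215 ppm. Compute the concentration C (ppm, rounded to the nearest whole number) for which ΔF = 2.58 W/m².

Set 5.35 ln(C/215) = 2.58, so ln(C/215) = 2.58/5.35 = 0.48224.
Then C/215 = e^0.48224 = 1.61970, giving C = 215 × 1.61970 = 348.24 ppm.

C ≈ 348 ppm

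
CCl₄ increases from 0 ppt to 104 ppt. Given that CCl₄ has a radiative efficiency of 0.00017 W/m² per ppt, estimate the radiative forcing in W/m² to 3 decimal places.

ΔF = 0.018 W/m²

CCl₄: ΔF = 0.00017 × (104 − 0) = 0.00017 × 104 = 0.0177 W/m².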